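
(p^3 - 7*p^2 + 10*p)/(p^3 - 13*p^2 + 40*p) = (p - 2)/(p - 8)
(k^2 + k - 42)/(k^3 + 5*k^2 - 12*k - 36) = (k^2 + k - 42)/(k^3 + 5*k^2 - 12*k - 36)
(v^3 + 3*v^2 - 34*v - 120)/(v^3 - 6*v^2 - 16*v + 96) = (v + 5)/(v - 4)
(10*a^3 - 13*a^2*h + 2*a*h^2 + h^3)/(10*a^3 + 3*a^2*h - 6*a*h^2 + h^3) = (5*a^2 - 4*a*h - h^2)/(5*a^2 + 4*a*h - h^2)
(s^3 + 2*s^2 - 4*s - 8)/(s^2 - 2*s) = s + 4 + 4/s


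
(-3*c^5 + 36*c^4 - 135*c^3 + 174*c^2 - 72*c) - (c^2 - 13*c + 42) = -3*c^5 + 36*c^4 - 135*c^3 + 173*c^2 - 59*c - 42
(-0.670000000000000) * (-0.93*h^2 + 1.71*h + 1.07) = 0.6231*h^2 - 1.1457*h - 0.7169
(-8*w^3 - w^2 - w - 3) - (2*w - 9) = -8*w^3 - w^2 - 3*w + 6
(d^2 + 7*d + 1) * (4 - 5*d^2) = -5*d^4 - 35*d^3 - d^2 + 28*d + 4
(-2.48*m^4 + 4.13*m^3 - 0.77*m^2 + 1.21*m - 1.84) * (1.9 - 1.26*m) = 3.1248*m^5 - 9.9158*m^4 + 8.8172*m^3 - 2.9876*m^2 + 4.6174*m - 3.496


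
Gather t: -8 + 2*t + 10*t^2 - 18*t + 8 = 10*t^2 - 16*t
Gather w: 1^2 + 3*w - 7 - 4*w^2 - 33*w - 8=-4*w^2 - 30*w - 14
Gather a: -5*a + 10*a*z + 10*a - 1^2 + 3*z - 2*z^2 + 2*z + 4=a*(10*z + 5) - 2*z^2 + 5*z + 3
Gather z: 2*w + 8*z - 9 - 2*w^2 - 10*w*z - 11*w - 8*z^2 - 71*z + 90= -2*w^2 - 9*w - 8*z^2 + z*(-10*w - 63) + 81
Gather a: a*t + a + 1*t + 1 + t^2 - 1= a*(t + 1) + t^2 + t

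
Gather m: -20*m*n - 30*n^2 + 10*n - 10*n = -20*m*n - 30*n^2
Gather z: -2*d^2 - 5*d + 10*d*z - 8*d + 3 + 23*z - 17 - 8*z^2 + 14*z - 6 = -2*d^2 - 13*d - 8*z^2 + z*(10*d + 37) - 20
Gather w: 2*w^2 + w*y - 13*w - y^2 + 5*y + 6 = 2*w^2 + w*(y - 13) - y^2 + 5*y + 6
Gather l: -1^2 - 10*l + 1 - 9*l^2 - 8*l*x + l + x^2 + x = -9*l^2 + l*(-8*x - 9) + x^2 + x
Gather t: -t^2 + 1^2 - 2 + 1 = -t^2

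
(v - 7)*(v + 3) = v^2 - 4*v - 21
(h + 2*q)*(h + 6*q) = h^2 + 8*h*q + 12*q^2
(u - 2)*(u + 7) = u^2 + 5*u - 14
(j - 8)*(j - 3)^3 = j^4 - 17*j^3 + 99*j^2 - 243*j + 216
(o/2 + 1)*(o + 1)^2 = o^3/2 + 2*o^2 + 5*o/2 + 1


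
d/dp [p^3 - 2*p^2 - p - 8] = 3*p^2 - 4*p - 1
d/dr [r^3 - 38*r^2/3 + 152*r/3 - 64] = 3*r^2 - 76*r/3 + 152/3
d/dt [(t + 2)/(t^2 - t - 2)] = (t^2 - t - (t + 2)*(2*t - 1) - 2)/(-t^2 + t + 2)^2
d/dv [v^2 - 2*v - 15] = 2*v - 2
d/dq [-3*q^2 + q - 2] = 1 - 6*q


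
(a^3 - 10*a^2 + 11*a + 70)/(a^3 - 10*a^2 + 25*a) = (a^2 - 5*a - 14)/(a*(a - 5))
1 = 1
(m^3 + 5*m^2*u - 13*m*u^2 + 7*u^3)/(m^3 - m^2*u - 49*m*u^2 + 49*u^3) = (-m + u)/(-m + 7*u)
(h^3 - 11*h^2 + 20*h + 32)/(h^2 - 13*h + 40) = (h^2 - 3*h - 4)/(h - 5)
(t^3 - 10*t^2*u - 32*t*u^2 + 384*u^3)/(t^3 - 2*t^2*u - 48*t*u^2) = (t - 8*u)/t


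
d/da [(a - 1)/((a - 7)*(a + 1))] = (-a^2 + 2*a - 13)/(a^4 - 12*a^3 + 22*a^2 + 84*a + 49)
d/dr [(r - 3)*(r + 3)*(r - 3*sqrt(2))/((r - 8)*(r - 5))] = (r^4 - 26*r^3 + 39*sqrt(2)*r^2 + 129*r^2 - 294*sqrt(2)*r - 360 + 351*sqrt(2))/(r^4 - 26*r^3 + 249*r^2 - 1040*r + 1600)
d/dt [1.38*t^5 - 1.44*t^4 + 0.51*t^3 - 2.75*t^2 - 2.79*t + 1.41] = 6.9*t^4 - 5.76*t^3 + 1.53*t^2 - 5.5*t - 2.79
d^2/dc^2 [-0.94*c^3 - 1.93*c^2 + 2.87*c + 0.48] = -5.64*c - 3.86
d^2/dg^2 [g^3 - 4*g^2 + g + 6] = 6*g - 8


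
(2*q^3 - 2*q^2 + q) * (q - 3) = 2*q^4 - 8*q^3 + 7*q^2 - 3*q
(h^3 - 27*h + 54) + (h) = h^3 - 26*h + 54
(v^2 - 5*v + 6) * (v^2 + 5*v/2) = v^4 - 5*v^3/2 - 13*v^2/2 + 15*v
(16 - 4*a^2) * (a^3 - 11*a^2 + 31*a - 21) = -4*a^5 + 44*a^4 - 108*a^3 - 92*a^2 + 496*a - 336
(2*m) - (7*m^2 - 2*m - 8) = -7*m^2 + 4*m + 8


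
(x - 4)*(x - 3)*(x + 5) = x^3 - 2*x^2 - 23*x + 60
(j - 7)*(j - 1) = j^2 - 8*j + 7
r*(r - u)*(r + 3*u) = r^3 + 2*r^2*u - 3*r*u^2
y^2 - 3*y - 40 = (y - 8)*(y + 5)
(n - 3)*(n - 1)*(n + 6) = n^3 + 2*n^2 - 21*n + 18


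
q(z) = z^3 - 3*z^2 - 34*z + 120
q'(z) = 3*z^2 - 6*z - 34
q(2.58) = 29.48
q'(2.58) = -29.51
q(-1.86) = 166.43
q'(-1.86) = -12.46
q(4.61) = -2.52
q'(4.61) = 2.10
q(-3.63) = 156.06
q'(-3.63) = 27.31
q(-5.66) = 35.01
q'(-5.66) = 96.07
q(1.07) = 81.41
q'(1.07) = -36.99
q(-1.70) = 164.22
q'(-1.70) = -15.13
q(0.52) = 101.65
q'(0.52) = -36.31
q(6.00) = 24.00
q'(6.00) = 38.00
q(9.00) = 300.00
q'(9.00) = 155.00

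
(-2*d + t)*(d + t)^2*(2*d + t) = -4*d^4 - 8*d^3*t - 3*d^2*t^2 + 2*d*t^3 + t^4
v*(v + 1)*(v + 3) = v^3 + 4*v^2 + 3*v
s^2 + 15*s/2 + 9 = (s + 3/2)*(s + 6)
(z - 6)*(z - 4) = z^2 - 10*z + 24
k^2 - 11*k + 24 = (k - 8)*(k - 3)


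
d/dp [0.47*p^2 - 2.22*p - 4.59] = 0.94*p - 2.22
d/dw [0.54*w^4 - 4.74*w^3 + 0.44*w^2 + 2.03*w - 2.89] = 2.16*w^3 - 14.22*w^2 + 0.88*w + 2.03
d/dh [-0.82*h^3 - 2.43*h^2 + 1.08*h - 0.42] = -2.46*h^2 - 4.86*h + 1.08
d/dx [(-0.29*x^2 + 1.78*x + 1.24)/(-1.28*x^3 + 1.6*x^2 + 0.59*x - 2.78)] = (-0.3712*x^4 + 4.5568*x^3 + 1.7425*x^2 - 2.3556*x - 5.68)/(1.6384*x^6 - 4.096*x^5 + 1.0496*x^4 + 9.0048*x^3 - 8.5479*x^2 - 3.2804*x + 7.7284)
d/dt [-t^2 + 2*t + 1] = 2 - 2*t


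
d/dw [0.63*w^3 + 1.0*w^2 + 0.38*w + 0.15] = 1.89*w^2 + 2.0*w + 0.38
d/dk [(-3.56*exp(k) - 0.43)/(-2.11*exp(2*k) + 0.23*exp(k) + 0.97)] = (-(3.56*exp(k) + 0.43)*(4.22*exp(k) - 0.23) + 7.5116*exp(2*k) - 0.8188*exp(k) - 3.4532)*exp(k)/(-2.11*exp(2*k) + 0.23*exp(k) + 0.97)^2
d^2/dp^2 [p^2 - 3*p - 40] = 2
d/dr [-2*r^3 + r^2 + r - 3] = -6*r^2 + 2*r + 1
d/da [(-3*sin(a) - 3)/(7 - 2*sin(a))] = -27*cos(a)/(2*sin(a) - 7)^2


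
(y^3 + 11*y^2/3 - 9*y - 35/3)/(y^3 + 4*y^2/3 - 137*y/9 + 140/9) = 3*(y + 1)/(3*y - 4)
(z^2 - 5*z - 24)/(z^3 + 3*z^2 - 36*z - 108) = (z - 8)/(z^2 - 36)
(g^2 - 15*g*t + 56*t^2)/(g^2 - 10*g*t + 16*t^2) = (-g + 7*t)/(-g + 2*t)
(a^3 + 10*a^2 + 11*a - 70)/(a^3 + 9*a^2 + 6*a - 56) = (a + 5)/(a + 4)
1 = 1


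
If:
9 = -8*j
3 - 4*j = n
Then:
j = -9/8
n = 15/2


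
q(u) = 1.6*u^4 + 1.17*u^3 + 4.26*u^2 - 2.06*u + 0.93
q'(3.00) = 227.89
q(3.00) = 194.28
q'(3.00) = 227.89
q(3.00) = 194.28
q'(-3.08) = -182.00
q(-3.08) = 157.49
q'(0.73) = 8.52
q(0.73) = 2.61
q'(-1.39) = -24.31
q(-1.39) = 14.85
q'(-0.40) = -5.32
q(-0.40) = 2.40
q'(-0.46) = -5.86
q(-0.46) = 2.74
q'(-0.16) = -3.36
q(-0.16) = 1.36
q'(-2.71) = -126.75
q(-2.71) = 100.81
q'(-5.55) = -1035.33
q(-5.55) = 1461.64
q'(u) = 6.4*u^3 + 3.51*u^2 + 8.52*u - 2.06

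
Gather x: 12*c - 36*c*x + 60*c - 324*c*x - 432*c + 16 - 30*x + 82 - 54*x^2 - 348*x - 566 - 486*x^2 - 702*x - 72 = -360*c - 540*x^2 + x*(-360*c - 1080) - 540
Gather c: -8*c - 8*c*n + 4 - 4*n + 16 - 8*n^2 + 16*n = c*(-8*n - 8) - 8*n^2 + 12*n + 20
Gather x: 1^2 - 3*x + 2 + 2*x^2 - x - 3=2*x^2 - 4*x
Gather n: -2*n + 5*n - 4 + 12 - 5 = 3*n + 3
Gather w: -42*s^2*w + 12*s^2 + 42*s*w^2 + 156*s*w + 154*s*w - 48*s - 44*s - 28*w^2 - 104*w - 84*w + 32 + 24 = 12*s^2 - 92*s + w^2*(42*s - 28) + w*(-42*s^2 + 310*s - 188) + 56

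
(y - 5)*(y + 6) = y^2 + y - 30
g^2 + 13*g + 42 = (g + 6)*(g + 7)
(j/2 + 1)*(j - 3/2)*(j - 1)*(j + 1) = j^4/2 + j^3/4 - 2*j^2 - j/4 + 3/2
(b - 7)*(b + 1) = b^2 - 6*b - 7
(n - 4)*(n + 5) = n^2 + n - 20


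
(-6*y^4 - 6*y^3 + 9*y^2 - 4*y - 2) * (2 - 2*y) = 12*y^5 - 30*y^3 + 26*y^2 - 4*y - 4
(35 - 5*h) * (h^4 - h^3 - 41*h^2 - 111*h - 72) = -5*h^5 + 40*h^4 + 170*h^3 - 880*h^2 - 3525*h - 2520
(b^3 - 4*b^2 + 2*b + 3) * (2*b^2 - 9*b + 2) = 2*b^5 - 17*b^4 + 42*b^3 - 20*b^2 - 23*b + 6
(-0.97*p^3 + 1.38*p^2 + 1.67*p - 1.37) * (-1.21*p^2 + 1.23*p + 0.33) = 1.1737*p^5 - 2.8629*p^4 - 0.6434*p^3 + 4.1672*p^2 - 1.134*p - 0.4521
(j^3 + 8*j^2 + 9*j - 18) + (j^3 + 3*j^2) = 2*j^3 + 11*j^2 + 9*j - 18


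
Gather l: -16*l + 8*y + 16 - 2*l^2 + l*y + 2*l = -2*l^2 + l*(y - 14) + 8*y + 16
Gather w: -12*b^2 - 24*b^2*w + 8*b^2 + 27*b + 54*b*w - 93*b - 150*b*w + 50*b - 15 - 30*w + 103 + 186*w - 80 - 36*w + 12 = -4*b^2 - 16*b + w*(-24*b^2 - 96*b + 120) + 20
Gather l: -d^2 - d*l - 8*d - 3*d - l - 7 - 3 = -d^2 - 11*d + l*(-d - 1) - 10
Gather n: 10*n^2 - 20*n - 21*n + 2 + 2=10*n^2 - 41*n + 4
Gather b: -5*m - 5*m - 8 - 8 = -10*m - 16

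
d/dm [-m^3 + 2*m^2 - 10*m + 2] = -3*m^2 + 4*m - 10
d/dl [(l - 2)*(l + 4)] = 2*l + 2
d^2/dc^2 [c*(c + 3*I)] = 2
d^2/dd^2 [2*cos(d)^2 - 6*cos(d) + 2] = 6*cos(d) - 4*cos(2*d)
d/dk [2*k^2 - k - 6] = 4*k - 1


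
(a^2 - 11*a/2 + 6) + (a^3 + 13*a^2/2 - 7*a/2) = a^3 + 15*a^2/2 - 9*a + 6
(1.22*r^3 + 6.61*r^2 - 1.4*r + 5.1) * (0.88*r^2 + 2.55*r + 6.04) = 1.0736*r^5 + 8.9278*r^4 + 22.9923*r^3 + 40.8424*r^2 + 4.549*r + 30.804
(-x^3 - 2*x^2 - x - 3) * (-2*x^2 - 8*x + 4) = 2*x^5 + 12*x^4 + 14*x^3 + 6*x^2 + 20*x - 12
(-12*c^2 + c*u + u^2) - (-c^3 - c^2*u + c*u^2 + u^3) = c^3 + c^2*u - 12*c^2 - c*u^2 + c*u - u^3 + u^2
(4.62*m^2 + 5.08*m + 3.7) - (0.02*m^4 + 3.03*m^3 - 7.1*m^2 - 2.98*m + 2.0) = -0.02*m^4 - 3.03*m^3 + 11.72*m^2 + 8.06*m + 1.7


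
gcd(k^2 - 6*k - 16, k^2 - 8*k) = k - 8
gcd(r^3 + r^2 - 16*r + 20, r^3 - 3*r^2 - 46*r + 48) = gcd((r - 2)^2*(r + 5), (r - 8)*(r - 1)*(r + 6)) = 1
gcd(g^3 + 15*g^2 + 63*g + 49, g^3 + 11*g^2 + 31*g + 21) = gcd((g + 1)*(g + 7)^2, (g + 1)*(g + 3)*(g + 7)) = g^2 + 8*g + 7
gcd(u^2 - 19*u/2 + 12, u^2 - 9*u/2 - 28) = u - 8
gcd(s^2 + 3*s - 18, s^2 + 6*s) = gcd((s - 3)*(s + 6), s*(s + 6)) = s + 6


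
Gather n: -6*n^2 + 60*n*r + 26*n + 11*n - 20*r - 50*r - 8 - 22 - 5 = -6*n^2 + n*(60*r + 37) - 70*r - 35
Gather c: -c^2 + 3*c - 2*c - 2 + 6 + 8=-c^2 + c + 12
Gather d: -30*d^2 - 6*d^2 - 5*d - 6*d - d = -36*d^2 - 12*d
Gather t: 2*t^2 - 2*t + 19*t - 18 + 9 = 2*t^2 + 17*t - 9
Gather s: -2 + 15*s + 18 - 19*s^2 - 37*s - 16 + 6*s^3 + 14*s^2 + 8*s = 6*s^3 - 5*s^2 - 14*s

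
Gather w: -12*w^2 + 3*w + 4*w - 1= -12*w^2 + 7*w - 1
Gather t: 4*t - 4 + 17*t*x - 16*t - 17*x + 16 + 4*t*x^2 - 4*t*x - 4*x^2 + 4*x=t*(4*x^2 + 13*x - 12) - 4*x^2 - 13*x + 12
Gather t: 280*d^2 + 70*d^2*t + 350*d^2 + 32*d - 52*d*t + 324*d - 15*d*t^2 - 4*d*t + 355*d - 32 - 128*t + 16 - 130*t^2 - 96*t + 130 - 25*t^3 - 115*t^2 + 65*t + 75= 630*d^2 + 711*d - 25*t^3 + t^2*(-15*d - 245) + t*(70*d^2 - 56*d - 159) + 189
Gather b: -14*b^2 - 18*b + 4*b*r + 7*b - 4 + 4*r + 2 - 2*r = -14*b^2 + b*(4*r - 11) + 2*r - 2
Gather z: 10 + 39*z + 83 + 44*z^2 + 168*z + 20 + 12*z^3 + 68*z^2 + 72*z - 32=12*z^3 + 112*z^2 + 279*z + 81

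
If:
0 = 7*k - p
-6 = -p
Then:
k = 6/7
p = 6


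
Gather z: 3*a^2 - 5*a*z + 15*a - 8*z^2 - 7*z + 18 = 3*a^2 + 15*a - 8*z^2 + z*(-5*a - 7) + 18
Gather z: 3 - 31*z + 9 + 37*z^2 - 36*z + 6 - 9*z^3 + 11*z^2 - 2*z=-9*z^3 + 48*z^2 - 69*z + 18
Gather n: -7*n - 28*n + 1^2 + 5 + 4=10 - 35*n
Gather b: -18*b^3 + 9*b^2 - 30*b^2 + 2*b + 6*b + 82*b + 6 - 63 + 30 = -18*b^3 - 21*b^2 + 90*b - 27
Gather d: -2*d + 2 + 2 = 4 - 2*d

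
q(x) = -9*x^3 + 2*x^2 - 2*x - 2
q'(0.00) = -2.00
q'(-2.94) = -247.14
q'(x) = -27*x^2 + 4*x - 2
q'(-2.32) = -156.60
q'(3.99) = -415.88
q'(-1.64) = -81.18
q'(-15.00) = -6137.00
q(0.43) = -3.21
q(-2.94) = 249.88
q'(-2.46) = -175.23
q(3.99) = -549.83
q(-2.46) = 149.01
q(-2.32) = 125.79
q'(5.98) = -943.61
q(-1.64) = 46.36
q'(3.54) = -326.19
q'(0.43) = -5.27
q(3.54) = -383.27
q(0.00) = -2.00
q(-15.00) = 30853.00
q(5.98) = -1867.06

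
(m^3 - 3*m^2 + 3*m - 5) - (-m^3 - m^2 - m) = 2*m^3 - 2*m^2 + 4*m - 5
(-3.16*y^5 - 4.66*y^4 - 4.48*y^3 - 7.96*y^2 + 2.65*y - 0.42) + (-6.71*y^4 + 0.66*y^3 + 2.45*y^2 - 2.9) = -3.16*y^5 - 11.37*y^4 - 3.82*y^3 - 5.51*y^2 + 2.65*y - 3.32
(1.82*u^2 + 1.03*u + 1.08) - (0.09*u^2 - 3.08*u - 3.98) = 1.73*u^2 + 4.11*u + 5.06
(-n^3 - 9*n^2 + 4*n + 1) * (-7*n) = 7*n^4 + 63*n^3 - 28*n^2 - 7*n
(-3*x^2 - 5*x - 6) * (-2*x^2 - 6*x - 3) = 6*x^4 + 28*x^3 + 51*x^2 + 51*x + 18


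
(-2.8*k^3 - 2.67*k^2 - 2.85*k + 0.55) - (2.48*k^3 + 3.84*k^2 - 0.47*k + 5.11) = -5.28*k^3 - 6.51*k^2 - 2.38*k - 4.56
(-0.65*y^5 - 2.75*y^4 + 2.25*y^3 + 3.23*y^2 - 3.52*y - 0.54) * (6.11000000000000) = -3.9715*y^5 - 16.8025*y^4 + 13.7475*y^3 + 19.7353*y^2 - 21.5072*y - 3.2994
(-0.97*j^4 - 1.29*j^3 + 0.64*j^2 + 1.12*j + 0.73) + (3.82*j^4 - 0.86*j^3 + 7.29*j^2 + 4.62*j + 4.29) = 2.85*j^4 - 2.15*j^3 + 7.93*j^2 + 5.74*j + 5.02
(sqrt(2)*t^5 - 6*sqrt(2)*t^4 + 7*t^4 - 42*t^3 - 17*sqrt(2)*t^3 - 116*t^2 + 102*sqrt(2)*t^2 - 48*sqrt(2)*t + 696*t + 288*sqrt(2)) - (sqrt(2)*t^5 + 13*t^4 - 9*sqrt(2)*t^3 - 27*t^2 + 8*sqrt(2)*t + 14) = -6*sqrt(2)*t^4 - 6*t^4 - 42*t^3 - 8*sqrt(2)*t^3 - 89*t^2 + 102*sqrt(2)*t^2 - 56*sqrt(2)*t + 696*t - 14 + 288*sqrt(2)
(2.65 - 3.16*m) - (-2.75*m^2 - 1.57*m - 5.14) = 2.75*m^2 - 1.59*m + 7.79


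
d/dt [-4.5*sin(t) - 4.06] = -4.5*cos(t)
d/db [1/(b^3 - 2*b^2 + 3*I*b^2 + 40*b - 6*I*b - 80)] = (-3*b^2 + 4*b - 6*I*b - 40 + 6*I)/(b^3 - 2*b^2 + 3*I*b^2 + 40*b - 6*I*b - 80)^2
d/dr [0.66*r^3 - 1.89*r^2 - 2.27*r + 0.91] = 1.98*r^2 - 3.78*r - 2.27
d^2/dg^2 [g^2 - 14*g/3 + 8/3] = 2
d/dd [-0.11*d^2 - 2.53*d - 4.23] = -0.22*d - 2.53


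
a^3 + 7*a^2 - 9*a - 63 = (a - 3)*(a + 3)*(a + 7)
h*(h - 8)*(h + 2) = h^3 - 6*h^2 - 16*h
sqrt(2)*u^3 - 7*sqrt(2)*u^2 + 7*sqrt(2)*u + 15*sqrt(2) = (u - 5)*(u - 3)*(sqrt(2)*u + sqrt(2))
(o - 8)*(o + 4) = o^2 - 4*o - 32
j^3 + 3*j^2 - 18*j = j*(j - 3)*(j + 6)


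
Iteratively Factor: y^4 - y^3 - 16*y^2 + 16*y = (y - 4)*(y^3 + 3*y^2 - 4*y) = y*(y - 4)*(y^2 + 3*y - 4) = y*(y - 4)*(y + 4)*(y - 1)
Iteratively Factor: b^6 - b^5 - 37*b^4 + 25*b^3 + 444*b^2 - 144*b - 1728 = (b + 4)*(b^5 - 5*b^4 - 17*b^3 + 93*b^2 + 72*b - 432) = (b - 3)*(b + 4)*(b^4 - 2*b^3 - 23*b^2 + 24*b + 144) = (b - 3)*(b + 3)*(b + 4)*(b^3 - 5*b^2 - 8*b + 48) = (b - 3)*(b + 3)^2*(b + 4)*(b^2 - 8*b + 16) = (b - 4)*(b - 3)*(b + 3)^2*(b + 4)*(b - 4)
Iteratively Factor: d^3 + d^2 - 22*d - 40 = (d + 4)*(d^2 - 3*d - 10) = (d + 2)*(d + 4)*(d - 5)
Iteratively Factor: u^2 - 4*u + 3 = (u - 1)*(u - 3)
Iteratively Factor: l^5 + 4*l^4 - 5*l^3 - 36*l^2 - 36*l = (l)*(l^4 + 4*l^3 - 5*l^2 - 36*l - 36) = l*(l + 3)*(l^3 + l^2 - 8*l - 12) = l*(l - 3)*(l + 3)*(l^2 + 4*l + 4) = l*(l - 3)*(l + 2)*(l + 3)*(l + 2)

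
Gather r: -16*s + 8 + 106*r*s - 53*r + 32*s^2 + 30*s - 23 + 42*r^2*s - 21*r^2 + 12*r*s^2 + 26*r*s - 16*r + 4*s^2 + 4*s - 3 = r^2*(42*s - 21) + r*(12*s^2 + 132*s - 69) + 36*s^2 + 18*s - 18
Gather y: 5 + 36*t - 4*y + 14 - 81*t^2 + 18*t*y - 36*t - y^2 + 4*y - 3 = -81*t^2 + 18*t*y - y^2 + 16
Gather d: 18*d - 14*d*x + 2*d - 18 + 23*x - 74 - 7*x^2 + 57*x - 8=d*(20 - 14*x) - 7*x^2 + 80*x - 100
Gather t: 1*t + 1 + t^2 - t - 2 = t^2 - 1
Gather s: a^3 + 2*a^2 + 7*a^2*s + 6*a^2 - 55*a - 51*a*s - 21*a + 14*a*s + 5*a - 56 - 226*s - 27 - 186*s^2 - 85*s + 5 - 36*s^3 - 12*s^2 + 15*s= a^3 + 8*a^2 - 71*a - 36*s^3 - 198*s^2 + s*(7*a^2 - 37*a - 296) - 78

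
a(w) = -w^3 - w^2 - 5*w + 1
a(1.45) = -11.40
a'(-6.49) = -118.38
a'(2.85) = -35.07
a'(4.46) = -73.59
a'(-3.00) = -26.00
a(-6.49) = 264.69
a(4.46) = -129.91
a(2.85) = -44.52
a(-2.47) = 22.32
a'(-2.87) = -23.97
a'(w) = -3*w^2 - 2*w - 5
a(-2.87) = 30.75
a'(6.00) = -125.00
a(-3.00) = 34.00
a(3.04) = -51.54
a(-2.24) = 18.42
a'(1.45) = -14.21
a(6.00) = -281.00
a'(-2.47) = -18.36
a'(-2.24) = -15.57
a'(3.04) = -38.80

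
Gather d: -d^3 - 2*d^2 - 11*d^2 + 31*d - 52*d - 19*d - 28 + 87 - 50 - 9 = -d^3 - 13*d^2 - 40*d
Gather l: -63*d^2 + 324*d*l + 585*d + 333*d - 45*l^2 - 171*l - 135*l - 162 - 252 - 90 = -63*d^2 + 918*d - 45*l^2 + l*(324*d - 306) - 504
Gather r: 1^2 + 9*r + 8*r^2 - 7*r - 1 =8*r^2 + 2*r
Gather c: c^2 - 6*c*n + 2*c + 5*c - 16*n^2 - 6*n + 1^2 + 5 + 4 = c^2 + c*(7 - 6*n) - 16*n^2 - 6*n + 10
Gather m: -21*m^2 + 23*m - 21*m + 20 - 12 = -21*m^2 + 2*m + 8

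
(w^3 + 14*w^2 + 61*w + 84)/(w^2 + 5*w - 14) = (w^2 + 7*w + 12)/(w - 2)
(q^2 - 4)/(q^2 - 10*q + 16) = (q + 2)/(q - 8)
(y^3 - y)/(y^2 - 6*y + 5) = y*(y + 1)/(y - 5)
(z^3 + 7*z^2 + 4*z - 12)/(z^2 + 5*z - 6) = z + 2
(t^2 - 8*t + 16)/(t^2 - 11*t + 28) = (t - 4)/(t - 7)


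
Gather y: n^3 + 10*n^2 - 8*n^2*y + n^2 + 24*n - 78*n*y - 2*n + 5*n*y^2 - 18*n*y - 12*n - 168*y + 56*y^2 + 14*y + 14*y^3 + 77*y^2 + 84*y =n^3 + 11*n^2 + 10*n + 14*y^3 + y^2*(5*n + 133) + y*(-8*n^2 - 96*n - 70)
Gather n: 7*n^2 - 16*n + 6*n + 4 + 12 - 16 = 7*n^2 - 10*n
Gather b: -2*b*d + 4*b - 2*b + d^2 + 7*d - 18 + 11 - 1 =b*(2 - 2*d) + d^2 + 7*d - 8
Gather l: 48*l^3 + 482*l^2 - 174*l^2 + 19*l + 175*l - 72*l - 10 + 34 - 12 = 48*l^3 + 308*l^2 + 122*l + 12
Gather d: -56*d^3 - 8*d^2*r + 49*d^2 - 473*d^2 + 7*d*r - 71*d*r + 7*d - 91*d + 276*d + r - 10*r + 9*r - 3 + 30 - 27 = -56*d^3 + d^2*(-8*r - 424) + d*(192 - 64*r)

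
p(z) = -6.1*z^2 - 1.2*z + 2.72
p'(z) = -12.2*z - 1.2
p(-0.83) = -0.49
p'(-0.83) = 8.93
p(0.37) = 1.44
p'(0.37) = -5.71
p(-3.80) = -80.80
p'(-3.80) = 45.16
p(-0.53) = 1.64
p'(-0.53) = 5.27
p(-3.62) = -72.87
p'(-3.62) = 42.96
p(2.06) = -25.64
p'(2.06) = -26.33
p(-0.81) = -0.31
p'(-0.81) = 8.68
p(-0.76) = 0.11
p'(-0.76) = 8.07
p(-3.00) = -48.58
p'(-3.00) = 35.40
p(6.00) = -224.08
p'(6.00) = -74.40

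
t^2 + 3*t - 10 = (t - 2)*(t + 5)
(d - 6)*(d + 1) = d^2 - 5*d - 6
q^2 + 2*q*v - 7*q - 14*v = (q - 7)*(q + 2*v)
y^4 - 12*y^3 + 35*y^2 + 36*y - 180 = (y - 6)*(y - 5)*(y - 3)*(y + 2)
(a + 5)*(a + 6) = a^2 + 11*a + 30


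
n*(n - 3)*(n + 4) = n^3 + n^2 - 12*n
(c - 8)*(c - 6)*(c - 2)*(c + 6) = c^4 - 10*c^3 - 20*c^2 + 360*c - 576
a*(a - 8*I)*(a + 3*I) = a^3 - 5*I*a^2 + 24*a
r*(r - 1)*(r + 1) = r^3 - r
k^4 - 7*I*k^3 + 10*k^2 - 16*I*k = k*(k - 8*I)*(k - I)*(k + 2*I)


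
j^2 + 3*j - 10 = (j - 2)*(j + 5)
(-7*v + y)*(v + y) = -7*v^2 - 6*v*y + y^2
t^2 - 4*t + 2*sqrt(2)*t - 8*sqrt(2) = (t - 4)*(t + 2*sqrt(2))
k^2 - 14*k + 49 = (k - 7)^2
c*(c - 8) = c^2 - 8*c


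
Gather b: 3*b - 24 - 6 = 3*b - 30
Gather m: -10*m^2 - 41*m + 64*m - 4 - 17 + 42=-10*m^2 + 23*m + 21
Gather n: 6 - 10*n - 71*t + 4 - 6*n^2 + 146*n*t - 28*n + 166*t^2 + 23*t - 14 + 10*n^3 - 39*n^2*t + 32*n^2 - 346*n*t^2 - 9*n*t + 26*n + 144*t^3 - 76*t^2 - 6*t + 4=10*n^3 + n^2*(26 - 39*t) + n*(-346*t^2 + 137*t - 12) + 144*t^3 + 90*t^2 - 54*t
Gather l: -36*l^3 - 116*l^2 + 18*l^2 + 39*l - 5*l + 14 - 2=-36*l^3 - 98*l^2 + 34*l + 12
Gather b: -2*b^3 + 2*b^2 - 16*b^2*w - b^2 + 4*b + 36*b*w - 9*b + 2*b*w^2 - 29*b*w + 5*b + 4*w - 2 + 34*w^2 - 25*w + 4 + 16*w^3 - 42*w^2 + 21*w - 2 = -2*b^3 + b^2*(1 - 16*w) + b*(2*w^2 + 7*w) + 16*w^3 - 8*w^2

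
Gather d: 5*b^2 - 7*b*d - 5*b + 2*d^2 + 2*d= 5*b^2 - 5*b + 2*d^2 + d*(2 - 7*b)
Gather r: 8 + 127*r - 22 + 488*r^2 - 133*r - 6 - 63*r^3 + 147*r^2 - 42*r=-63*r^3 + 635*r^2 - 48*r - 20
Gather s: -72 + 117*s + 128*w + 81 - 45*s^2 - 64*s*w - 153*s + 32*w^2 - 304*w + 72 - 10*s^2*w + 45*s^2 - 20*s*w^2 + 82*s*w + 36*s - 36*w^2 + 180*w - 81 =-10*s^2*w + s*(-20*w^2 + 18*w) - 4*w^2 + 4*w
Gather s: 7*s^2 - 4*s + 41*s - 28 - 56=7*s^2 + 37*s - 84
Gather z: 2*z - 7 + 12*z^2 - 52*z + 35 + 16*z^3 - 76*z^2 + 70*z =16*z^3 - 64*z^2 + 20*z + 28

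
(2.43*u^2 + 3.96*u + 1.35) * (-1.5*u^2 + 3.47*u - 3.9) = -3.645*u^4 + 2.4921*u^3 + 2.2392*u^2 - 10.7595*u - 5.265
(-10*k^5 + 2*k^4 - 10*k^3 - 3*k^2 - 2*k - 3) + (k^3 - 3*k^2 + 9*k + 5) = -10*k^5 + 2*k^4 - 9*k^3 - 6*k^2 + 7*k + 2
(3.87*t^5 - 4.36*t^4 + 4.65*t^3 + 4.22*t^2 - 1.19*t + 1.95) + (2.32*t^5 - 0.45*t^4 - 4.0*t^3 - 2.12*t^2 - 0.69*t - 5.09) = 6.19*t^5 - 4.81*t^4 + 0.65*t^3 + 2.1*t^2 - 1.88*t - 3.14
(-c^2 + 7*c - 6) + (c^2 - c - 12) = 6*c - 18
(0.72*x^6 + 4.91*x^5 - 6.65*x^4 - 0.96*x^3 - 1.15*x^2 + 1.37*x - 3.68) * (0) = 0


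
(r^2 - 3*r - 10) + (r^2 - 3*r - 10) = 2*r^2 - 6*r - 20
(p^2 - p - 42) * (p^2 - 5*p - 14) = p^4 - 6*p^3 - 51*p^2 + 224*p + 588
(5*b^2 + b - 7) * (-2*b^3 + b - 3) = -10*b^5 - 2*b^4 + 19*b^3 - 14*b^2 - 10*b + 21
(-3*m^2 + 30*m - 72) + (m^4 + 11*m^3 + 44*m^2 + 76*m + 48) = m^4 + 11*m^3 + 41*m^2 + 106*m - 24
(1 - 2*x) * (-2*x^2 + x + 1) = 4*x^3 - 4*x^2 - x + 1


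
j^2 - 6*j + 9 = (j - 3)^2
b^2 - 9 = (b - 3)*(b + 3)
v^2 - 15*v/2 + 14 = (v - 4)*(v - 7/2)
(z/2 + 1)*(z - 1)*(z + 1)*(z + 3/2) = z^4/2 + 7*z^3/4 + z^2 - 7*z/4 - 3/2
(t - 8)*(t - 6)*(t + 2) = t^3 - 12*t^2 + 20*t + 96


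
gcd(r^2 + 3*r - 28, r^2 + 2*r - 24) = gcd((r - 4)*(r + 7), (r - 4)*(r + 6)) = r - 4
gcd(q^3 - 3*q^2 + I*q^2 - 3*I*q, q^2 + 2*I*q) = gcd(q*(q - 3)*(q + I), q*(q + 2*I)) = q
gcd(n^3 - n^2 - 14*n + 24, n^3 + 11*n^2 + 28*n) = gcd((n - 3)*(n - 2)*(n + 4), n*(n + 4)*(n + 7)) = n + 4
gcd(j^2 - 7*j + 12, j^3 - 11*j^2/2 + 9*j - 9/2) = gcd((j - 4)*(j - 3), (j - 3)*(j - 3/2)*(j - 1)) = j - 3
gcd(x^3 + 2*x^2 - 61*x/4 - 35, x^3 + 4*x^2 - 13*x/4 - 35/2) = x^2 + 6*x + 35/4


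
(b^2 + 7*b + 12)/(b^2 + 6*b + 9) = (b + 4)/(b + 3)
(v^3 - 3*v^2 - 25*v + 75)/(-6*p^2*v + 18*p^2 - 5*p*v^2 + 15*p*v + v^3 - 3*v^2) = (25 - v^2)/(6*p^2 + 5*p*v - v^2)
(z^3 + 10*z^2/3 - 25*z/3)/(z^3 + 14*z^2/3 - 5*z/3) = (3*z - 5)/(3*z - 1)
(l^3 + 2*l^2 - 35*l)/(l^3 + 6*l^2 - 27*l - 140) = l/(l + 4)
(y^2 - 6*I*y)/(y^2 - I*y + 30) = y/(y + 5*I)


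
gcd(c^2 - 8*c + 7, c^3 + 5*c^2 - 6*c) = c - 1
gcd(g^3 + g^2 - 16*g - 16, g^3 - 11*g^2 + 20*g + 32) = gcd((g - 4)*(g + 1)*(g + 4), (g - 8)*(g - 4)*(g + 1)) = g^2 - 3*g - 4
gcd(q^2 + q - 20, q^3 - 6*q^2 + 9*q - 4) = q - 4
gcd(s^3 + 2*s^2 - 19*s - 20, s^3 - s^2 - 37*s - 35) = s^2 + 6*s + 5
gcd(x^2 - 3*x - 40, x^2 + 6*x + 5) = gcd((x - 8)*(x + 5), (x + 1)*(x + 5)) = x + 5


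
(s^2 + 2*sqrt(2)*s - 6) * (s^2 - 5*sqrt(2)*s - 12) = s^4 - 3*sqrt(2)*s^3 - 38*s^2 + 6*sqrt(2)*s + 72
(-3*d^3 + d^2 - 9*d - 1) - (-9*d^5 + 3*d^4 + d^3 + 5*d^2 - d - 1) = 9*d^5 - 3*d^4 - 4*d^3 - 4*d^2 - 8*d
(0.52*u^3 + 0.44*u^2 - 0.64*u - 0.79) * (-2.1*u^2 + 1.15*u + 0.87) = -1.092*u^5 - 0.326*u^4 + 2.3024*u^3 + 1.3058*u^2 - 1.4653*u - 0.6873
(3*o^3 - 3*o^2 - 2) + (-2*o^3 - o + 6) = o^3 - 3*o^2 - o + 4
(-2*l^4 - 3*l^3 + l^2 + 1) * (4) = -8*l^4 - 12*l^3 + 4*l^2 + 4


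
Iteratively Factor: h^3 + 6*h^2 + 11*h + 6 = (h + 3)*(h^2 + 3*h + 2) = (h + 2)*(h + 3)*(h + 1)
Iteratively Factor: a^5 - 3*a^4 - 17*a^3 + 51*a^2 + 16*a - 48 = (a - 4)*(a^4 + a^3 - 13*a^2 - a + 12) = (a - 4)*(a - 3)*(a^3 + 4*a^2 - a - 4) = (a - 4)*(a - 3)*(a - 1)*(a^2 + 5*a + 4) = (a - 4)*(a - 3)*(a - 1)*(a + 4)*(a + 1)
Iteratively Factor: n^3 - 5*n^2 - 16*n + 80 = (n + 4)*(n^2 - 9*n + 20) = (n - 4)*(n + 4)*(n - 5)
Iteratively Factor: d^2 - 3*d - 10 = (d + 2)*(d - 5)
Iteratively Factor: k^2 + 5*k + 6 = (k + 2)*(k + 3)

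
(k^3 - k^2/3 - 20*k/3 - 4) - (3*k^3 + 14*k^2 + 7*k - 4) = -2*k^3 - 43*k^2/3 - 41*k/3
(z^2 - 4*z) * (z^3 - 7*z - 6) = z^5 - 4*z^4 - 7*z^3 + 22*z^2 + 24*z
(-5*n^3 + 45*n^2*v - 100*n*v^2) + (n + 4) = -5*n^3 + 45*n^2*v - 100*n*v^2 + n + 4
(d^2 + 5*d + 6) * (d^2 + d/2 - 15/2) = d^4 + 11*d^3/2 + d^2 - 69*d/2 - 45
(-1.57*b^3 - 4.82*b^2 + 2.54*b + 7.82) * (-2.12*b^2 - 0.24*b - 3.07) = 3.3284*b^5 + 10.5952*b^4 + 0.591899999999999*b^3 - 2.3906*b^2 - 9.6746*b - 24.0074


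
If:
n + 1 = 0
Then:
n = -1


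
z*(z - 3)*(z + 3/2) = z^3 - 3*z^2/2 - 9*z/2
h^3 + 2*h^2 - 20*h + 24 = (h - 2)^2*(h + 6)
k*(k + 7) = k^2 + 7*k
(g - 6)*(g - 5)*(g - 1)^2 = g^4 - 13*g^3 + 53*g^2 - 71*g + 30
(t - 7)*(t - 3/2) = t^2 - 17*t/2 + 21/2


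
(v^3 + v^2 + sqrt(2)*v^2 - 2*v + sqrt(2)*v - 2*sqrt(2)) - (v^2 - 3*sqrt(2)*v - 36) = v^3 + sqrt(2)*v^2 - 2*v + 4*sqrt(2)*v - 2*sqrt(2) + 36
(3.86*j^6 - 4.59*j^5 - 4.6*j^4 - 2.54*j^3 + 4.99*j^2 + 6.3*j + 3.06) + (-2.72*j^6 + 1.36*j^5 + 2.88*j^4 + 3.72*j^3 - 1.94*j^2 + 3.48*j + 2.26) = 1.14*j^6 - 3.23*j^5 - 1.72*j^4 + 1.18*j^3 + 3.05*j^2 + 9.78*j + 5.32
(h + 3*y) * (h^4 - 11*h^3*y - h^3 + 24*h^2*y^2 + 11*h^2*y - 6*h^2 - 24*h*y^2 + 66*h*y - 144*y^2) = h^5 - 8*h^4*y - h^4 - 9*h^3*y^2 + 8*h^3*y - 6*h^3 + 72*h^2*y^3 + 9*h^2*y^2 + 48*h^2*y - 72*h*y^3 + 54*h*y^2 - 432*y^3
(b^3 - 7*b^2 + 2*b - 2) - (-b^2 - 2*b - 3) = b^3 - 6*b^2 + 4*b + 1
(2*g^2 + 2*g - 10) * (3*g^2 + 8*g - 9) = 6*g^4 + 22*g^3 - 32*g^2 - 98*g + 90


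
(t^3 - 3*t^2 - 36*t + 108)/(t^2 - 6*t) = t + 3 - 18/t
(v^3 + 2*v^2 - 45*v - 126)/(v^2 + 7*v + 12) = (v^2 - v - 42)/(v + 4)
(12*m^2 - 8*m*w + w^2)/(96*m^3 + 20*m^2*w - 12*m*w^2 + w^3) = (-2*m + w)/(-16*m^2 - 6*m*w + w^2)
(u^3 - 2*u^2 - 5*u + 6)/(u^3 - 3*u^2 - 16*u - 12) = (u^2 - 4*u + 3)/(u^2 - 5*u - 6)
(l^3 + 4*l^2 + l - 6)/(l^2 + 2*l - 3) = l + 2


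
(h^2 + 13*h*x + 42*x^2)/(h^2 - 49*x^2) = (-h - 6*x)/(-h + 7*x)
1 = 1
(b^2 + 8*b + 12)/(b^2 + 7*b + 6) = (b + 2)/(b + 1)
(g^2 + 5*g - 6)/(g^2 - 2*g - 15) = (-g^2 - 5*g + 6)/(-g^2 + 2*g + 15)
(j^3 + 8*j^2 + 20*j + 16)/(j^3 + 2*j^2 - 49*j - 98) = (j^2 + 6*j + 8)/(j^2 - 49)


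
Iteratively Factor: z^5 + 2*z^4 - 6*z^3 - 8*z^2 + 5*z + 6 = (z - 2)*(z^4 + 4*z^3 + 2*z^2 - 4*z - 3) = (z - 2)*(z + 1)*(z^3 + 3*z^2 - z - 3) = (z - 2)*(z - 1)*(z + 1)*(z^2 + 4*z + 3) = (z - 2)*(z - 1)*(z + 1)^2*(z + 3)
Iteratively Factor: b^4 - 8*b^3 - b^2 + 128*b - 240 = (b + 4)*(b^3 - 12*b^2 + 47*b - 60) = (b - 4)*(b + 4)*(b^2 - 8*b + 15) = (b - 5)*(b - 4)*(b + 4)*(b - 3)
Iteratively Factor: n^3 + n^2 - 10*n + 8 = (n - 1)*(n^2 + 2*n - 8) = (n - 2)*(n - 1)*(n + 4)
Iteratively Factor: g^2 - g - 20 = (g + 4)*(g - 5)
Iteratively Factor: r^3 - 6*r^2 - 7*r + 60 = (r + 3)*(r^2 - 9*r + 20) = (r - 4)*(r + 3)*(r - 5)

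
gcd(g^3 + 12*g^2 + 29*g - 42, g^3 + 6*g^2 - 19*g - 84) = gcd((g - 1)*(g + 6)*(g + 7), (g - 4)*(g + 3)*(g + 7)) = g + 7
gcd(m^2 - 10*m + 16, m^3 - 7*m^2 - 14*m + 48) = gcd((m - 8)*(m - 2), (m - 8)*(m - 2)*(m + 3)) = m^2 - 10*m + 16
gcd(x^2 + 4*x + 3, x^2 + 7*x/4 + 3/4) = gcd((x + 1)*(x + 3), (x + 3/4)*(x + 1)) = x + 1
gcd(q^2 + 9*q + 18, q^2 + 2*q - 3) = q + 3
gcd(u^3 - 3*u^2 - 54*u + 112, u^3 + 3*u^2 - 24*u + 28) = u^2 + 5*u - 14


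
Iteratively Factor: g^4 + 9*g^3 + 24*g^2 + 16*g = (g + 4)*(g^3 + 5*g^2 + 4*g) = (g + 4)^2*(g^2 + g) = (g + 1)*(g + 4)^2*(g)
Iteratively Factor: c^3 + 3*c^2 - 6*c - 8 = (c - 2)*(c^2 + 5*c + 4) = (c - 2)*(c + 1)*(c + 4)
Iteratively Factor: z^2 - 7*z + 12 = (z - 4)*(z - 3)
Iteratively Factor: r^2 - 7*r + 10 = (r - 5)*(r - 2)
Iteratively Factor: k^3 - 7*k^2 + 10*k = (k)*(k^2 - 7*k + 10) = k*(k - 5)*(k - 2)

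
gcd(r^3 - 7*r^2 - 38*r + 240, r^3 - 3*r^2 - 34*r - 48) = r - 8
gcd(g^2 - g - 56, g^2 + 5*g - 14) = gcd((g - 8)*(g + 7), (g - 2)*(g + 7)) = g + 7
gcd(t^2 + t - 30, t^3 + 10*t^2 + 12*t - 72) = t + 6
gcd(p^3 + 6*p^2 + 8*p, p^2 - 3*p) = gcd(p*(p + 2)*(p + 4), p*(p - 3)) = p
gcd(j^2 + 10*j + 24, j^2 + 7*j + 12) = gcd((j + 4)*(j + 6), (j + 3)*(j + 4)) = j + 4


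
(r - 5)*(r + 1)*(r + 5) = r^3 + r^2 - 25*r - 25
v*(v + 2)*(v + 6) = v^3 + 8*v^2 + 12*v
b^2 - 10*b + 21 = (b - 7)*(b - 3)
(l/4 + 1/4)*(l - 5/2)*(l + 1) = l^3/4 - l^2/8 - l - 5/8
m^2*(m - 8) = m^3 - 8*m^2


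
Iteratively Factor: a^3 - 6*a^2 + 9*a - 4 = (a - 1)*(a^2 - 5*a + 4) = (a - 4)*(a - 1)*(a - 1)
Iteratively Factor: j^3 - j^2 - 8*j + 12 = (j - 2)*(j^2 + j - 6) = (j - 2)^2*(j + 3)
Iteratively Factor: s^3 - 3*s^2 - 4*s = (s - 4)*(s^2 + s) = (s - 4)*(s + 1)*(s)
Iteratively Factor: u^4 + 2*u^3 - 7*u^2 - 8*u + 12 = (u - 1)*(u^3 + 3*u^2 - 4*u - 12) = (u - 2)*(u - 1)*(u^2 + 5*u + 6) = (u - 2)*(u - 1)*(u + 3)*(u + 2)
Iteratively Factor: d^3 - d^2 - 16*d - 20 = (d + 2)*(d^2 - 3*d - 10) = (d - 5)*(d + 2)*(d + 2)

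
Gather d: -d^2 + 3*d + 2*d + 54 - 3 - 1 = -d^2 + 5*d + 50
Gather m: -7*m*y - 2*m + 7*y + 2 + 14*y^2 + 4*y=m*(-7*y - 2) + 14*y^2 + 11*y + 2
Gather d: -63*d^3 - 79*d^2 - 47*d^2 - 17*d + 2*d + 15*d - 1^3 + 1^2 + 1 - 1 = -63*d^3 - 126*d^2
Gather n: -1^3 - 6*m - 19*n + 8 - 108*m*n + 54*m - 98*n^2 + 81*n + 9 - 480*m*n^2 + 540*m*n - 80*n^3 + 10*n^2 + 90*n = 48*m - 80*n^3 + n^2*(-480*m - 88) + n*(432*m + 152) + 16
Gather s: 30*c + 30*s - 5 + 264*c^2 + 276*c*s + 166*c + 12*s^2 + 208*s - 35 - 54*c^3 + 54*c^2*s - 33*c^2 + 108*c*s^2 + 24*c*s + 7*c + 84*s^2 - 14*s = -54*c^3 + 231*c^2 + 203*c + s^2*(108*c + 96) + s*(54*c^2 + 300*c + 224) - 40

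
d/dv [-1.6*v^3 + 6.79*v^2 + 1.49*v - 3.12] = -4.8*v^2 + 13.58*v + 1.49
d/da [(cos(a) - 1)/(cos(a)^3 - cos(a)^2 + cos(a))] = (7*cos(a)/2 - 2*cos(2*a) + cos(3*a)/2 - 3)*sin(a)/((sin(a)^2 + cos(a) - 2)^2*cos(a)^2)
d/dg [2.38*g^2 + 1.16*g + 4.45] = 4.76*g + 1.16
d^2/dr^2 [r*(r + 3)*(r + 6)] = 6*r + 18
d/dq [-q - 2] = -1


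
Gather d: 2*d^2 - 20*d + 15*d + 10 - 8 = 2*d^2 - 5*d + 2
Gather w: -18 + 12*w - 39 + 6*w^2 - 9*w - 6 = 6*w^2 + 3*w - 63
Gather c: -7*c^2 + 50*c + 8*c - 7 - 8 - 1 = -7*c^2 + 58*c - 16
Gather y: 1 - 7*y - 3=-7*y - 2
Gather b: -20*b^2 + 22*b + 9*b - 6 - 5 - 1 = -20*b^2 + 31*b - 12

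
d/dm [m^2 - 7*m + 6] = 2*m - 7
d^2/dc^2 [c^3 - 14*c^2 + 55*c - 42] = 6*c - 28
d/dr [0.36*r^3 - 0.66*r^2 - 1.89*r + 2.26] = 1.08*r^2 - 1.32*r - 1.89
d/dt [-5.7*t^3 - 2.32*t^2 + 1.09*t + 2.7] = -17.1*t^2 - 4.64*t + 1.09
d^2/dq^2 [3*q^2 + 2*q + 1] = 6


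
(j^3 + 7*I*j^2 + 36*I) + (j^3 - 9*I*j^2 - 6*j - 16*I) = 2*j^3 - 2*I*j^2 - 6*j + 20*I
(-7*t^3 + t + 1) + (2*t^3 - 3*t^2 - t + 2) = -5*t^3 - 3*t^2 + 3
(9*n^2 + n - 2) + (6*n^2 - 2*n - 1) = 15*n^2 - n - 3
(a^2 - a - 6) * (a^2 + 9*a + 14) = a^4 + 8*a^3 - a^2 - 68*a - 84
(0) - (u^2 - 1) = 1 - u^2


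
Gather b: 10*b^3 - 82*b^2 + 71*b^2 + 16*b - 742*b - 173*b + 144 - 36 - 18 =10*b^3 - 11*b^2 - 899*b + 90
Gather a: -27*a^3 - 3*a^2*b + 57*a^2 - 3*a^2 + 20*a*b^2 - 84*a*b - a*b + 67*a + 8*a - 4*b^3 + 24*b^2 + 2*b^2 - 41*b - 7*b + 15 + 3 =-27*a^3 + a^2*(54 - 3*b) + a*(20*b^2 - 85*b + 75) - 4*b^3 + 26*b^2 - 48*b + 18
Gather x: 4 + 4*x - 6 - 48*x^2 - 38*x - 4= -48*x^2 - 34*x - 6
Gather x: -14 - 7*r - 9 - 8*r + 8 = -15*r - 15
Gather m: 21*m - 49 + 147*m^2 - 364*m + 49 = 147*m^2 - 343*m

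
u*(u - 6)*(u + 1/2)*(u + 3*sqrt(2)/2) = u^4 - 11*u^3/2 + 3*sqrt(2)*u^3/2 - 33*sqrt(2)*u^2/4 - 3*u^2 - 9*sqrt(2)*u/2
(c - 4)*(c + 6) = c^2 + 2*c - 24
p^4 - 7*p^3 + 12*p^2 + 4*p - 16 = (p - 4)*(p - 2)^2*(p + 1)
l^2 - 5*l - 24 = (l - 8)*(l + 3)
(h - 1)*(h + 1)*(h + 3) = h^3 + 3*h^2 - h - 3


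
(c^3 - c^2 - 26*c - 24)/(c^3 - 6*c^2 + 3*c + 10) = (c^2 - 2*c - 24)/(c^2 - 7*c + 10)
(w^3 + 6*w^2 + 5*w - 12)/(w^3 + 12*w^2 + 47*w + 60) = (w - 1)/(w + 5)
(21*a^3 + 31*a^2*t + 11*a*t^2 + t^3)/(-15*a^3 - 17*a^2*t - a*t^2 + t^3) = (7*a + t)/(-5*a + t)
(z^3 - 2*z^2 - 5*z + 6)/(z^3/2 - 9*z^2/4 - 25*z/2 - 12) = 4*(z^2 - 4*z + 3)/(2*z^2 - 13*z - 24)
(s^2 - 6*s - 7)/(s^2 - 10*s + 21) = (s + 1)/(s - 3)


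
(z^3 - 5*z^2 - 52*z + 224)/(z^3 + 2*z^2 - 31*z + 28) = (z - 8)/(z - 1)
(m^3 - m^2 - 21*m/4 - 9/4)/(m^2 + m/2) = m - 3/2 - 9/(2*m)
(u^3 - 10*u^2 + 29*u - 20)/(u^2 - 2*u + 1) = (u^2 - 9*u + 20)/(u - 1)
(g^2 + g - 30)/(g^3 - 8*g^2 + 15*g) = (g + 6)/(g*(g - 3))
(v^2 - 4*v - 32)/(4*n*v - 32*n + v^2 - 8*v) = (v + 4)/(4*n + v)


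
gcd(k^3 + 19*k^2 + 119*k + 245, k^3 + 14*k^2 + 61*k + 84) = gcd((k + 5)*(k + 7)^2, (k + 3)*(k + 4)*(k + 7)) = k + 7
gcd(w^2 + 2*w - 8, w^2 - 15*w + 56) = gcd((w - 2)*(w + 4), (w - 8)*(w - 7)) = 1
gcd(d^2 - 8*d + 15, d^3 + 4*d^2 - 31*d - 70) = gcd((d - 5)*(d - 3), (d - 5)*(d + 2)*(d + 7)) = d - 5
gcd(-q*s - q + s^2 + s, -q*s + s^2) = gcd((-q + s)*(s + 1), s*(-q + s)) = q - s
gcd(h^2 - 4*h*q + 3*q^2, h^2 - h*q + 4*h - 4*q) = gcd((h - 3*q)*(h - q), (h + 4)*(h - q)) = -h + q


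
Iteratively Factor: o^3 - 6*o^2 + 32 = (o - 4)*(o^2 - 2*o - 8) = (o - 4)^2*(o + 2)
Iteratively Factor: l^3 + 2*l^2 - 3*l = (l)*(l^2 + 2*l - 3) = l*(l - 1)*(l + 3)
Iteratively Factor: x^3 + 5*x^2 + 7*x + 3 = (x + 3)*(x^2 + 2*x + 1) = (x + 1)*(x + 3)*(x + 1)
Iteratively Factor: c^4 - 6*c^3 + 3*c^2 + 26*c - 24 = (c - 3)*(c^3 - 3*c^2 - 6*c + 8) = (c - 3)*(c + 2)*(c^2 - 5*c + 4) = (c - 4)*(c - 3)*(c + 2)*(c - 1)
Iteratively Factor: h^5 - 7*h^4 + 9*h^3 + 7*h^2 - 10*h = (h - 1)*(h^4 - 6*h^3 + 3*h^2 + 10*h) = (h - 2)*(h - 1)*(h^3 - 4*h^2 - 5*h) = (h - 2)*(h - 1)*(h + 1)*(h^2 - 5*h) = h*(h - 2)*(h - 1)*(h + 1)*(h - 5)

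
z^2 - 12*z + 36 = (z - 6)^2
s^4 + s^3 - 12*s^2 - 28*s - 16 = (s - 4)*(s + 1)*(s + 2)^2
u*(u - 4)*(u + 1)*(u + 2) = u^4 - u^3 - 10*u^2 - 8*u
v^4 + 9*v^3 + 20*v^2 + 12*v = v*(v + 1)*(v + 2)*(v + 6)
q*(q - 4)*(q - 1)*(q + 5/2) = q^4 - 5*q^3/2 - 17*q^2/2 + 10*q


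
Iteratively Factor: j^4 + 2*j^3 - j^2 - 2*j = (j)*(j^3 + 2*j^2 - j - 2) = j*(j + 2)*(j^2 - 1) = j*(j - 1)*(j + 2)*(j + 1)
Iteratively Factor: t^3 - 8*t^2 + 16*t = (t)*(t^2 - 8*t + 16) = t*(t - 4)*(t - 4)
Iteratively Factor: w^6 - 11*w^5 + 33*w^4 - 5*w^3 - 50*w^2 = (w)*(w^5 - 11*w^4 + 33*w^3 - 5*w^2 - 50*w) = w*(w - 5)*(w^4 - 6*w^3 + 3*w^2 + 10*w) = w*(w - 5)*(w + 1)*(w^3 - 7*w^2 + 10*w) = w^2*(w - 5)*(w + 1)*(w^2 - 7*w + 10) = w^2*(w - 5)^2*(w + 1)*(w - 2)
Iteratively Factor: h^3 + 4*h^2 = (h)*(h^2 + 4*h) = h*(h + 4)*(h)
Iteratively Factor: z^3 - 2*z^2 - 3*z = (z + 1)*(z^2 - 3*z) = z*(z + 1)*(z - 3)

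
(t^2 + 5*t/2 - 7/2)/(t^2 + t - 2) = (t + 7/2)/(t + 2)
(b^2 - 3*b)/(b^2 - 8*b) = (b - 3)/(b - 8)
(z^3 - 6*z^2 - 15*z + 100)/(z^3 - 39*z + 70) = (z^2 - z - 20)/(z^2 + 5*z - 14)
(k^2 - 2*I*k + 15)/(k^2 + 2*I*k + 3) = (k - 5*I)/(k - I)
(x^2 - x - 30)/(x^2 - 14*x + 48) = (x + 5)/(x - 8)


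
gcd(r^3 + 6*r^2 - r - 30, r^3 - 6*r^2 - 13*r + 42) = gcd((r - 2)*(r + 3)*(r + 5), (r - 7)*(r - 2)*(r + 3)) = r^2 + r - 6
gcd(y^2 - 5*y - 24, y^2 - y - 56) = y - 8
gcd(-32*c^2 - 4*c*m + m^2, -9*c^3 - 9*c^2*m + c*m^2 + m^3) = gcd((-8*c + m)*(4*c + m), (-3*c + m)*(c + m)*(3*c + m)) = 1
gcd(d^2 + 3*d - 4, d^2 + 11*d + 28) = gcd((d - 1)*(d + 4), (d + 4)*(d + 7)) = d + 4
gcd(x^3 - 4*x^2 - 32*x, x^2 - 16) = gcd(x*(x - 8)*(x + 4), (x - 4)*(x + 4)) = x + 4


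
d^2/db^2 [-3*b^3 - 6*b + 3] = -18*b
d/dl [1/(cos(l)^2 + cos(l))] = (sin(l)/cos(l)^2 + 2*tan(l))/(cos(l) + 1)^2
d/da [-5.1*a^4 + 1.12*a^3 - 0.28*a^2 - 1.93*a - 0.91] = -20.4*a^3 + 3.36*a^2 - 0.56*a - 1.93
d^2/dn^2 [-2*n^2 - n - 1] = -4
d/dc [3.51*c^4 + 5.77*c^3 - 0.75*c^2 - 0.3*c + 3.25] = 14.04*c^3 + 17.31*c^2 - 1.5*c - 0.3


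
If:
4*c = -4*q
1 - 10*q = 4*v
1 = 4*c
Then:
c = 1/4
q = -1/4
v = 7/8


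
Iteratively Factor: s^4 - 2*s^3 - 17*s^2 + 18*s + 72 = (s - 3)*(s^3 + s^2 - 14*s - 24) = (s - 4)*(s - 3)*(s^2 + 5*s + 6) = (s - 4)*(s - 3)*(s + 3)*(s + 2)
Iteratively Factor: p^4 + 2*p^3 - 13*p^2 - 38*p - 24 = (p + 1)*(p^3 + p^2 - 14*p - 24) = (p + 1)*(p + 3)*(p^2 - 2*p - 8) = (p - 4)*(p + 1)*(p + 3)*(p + 2)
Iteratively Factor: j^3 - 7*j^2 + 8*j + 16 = (j - 4)*(j^2 - 3*j - 4) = (j - 4)*(j + 1)*(j - 4)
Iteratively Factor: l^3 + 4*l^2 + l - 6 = (l + 2)*(l^2 + 2*l - 3) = (l - 1)*(l + 2)*(l + 3)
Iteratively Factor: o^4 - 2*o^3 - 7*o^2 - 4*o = (o + 1)*(o^3 - 3*o^2 - 4*o) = o*(o + 1)*(o^2 - 3*o - 4) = o*(o - 4)*(o + 1)*(o + 1)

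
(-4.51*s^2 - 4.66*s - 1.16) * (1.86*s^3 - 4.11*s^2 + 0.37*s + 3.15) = -8.3886*s^5 + 9.8685*s^4 + 15.3263*s^3 - 11.1631*s^2 - 15.1082*s - 3.654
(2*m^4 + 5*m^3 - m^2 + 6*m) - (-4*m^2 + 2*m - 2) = 2*m^4 + 5*m^3 + 3*m^2 + 4*m + 2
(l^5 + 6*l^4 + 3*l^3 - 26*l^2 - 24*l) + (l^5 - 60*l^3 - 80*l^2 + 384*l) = 2*l^5 + 6*l^4 - 57*l^3 - 106*l^2 + 360*l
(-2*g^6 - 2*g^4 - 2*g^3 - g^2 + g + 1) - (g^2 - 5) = -2*g^6 - 2*g^4 - 2*g^3 - 2*g^2 + g + 6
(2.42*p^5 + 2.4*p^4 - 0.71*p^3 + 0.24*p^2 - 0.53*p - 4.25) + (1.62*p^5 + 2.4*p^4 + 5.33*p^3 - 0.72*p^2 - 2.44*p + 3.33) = 4.04*p^5 + 4.8*p^4 + 4.62*p^3 - 0.48*p^2 - 2.97*p - 0.92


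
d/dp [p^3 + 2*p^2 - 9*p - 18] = 3*p^2 + 4*p - 9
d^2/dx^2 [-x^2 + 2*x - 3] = -2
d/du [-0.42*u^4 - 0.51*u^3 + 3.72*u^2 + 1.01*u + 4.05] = -1.68*u^3 - 1.53*u^2 + 7.44*u + 1.01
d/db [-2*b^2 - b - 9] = -4*b - 1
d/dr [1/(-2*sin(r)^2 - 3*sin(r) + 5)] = (4*sin(r) + 3)*cos(r)/(2*sin(r)^2 + 3*sin(r) - 5)^2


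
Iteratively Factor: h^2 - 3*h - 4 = (h + 1)*(h - 4)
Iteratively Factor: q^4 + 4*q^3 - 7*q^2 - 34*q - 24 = (q + 2)*(q^3 + 2*q^2 - 11*q - 12) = (q + 1)*(q + 2)*(q^2 + q - 12) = (q + 1)*(q + 2)*(q + 4)*(q - 3)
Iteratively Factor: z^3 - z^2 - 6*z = (z + 2)*(z^2 - 3*z) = (z - 3)*(z + 2)*(z)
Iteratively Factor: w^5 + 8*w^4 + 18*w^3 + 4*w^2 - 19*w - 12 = (w - 1)*(w^4 + 9*w^3 + 27*w^2 + 31*w + 12) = (w - 1)*(w + 1)*(w^3 + 8*w^2 + 19*w + 12) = (w - 1)*(w + 1)*(w + 3)*(w^2 + 5*w + 4) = (w - 1)*(w + 1)^2*(w + 3)*(w + 4)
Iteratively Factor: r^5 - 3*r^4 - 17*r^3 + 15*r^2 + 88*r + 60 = (r - 5)*(r^4 + 2*r^3 - 7*r^2 - 20*r - 12) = (r - 5)*(r + 2)*(r^3 - 7*r - 6) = (r - 5)*(r + 1)*(r + 2)*(r^2 - r - 6) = (r - 5)*(r + 1)*(r + 2)^2*(r - 3)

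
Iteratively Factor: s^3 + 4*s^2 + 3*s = (s)*(s^2 + 4*s + 3) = s*(s + 1)*(s + 3)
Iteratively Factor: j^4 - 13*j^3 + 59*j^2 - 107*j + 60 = (j - 1)*(j^3 - 12*j^2 + 47*j - 60) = (j - 5)*(j - 1)*(j^2 - 7*j + 12) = (j - 5)*(j - 4)*(j - 1)*(j - 3)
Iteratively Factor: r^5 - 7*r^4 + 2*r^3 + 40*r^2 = (r)*(r^4 - 7*r^3 + 2*r^2 + 40*r) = r*(r - 4)*(r^3 - 3*r^2 - 10*r) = r*(r - 4)*(r + 2)*(r^2 - 5*r) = r*(r - 5)*(r - 4)*(r + 2)*(r)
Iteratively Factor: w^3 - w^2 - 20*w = (w + 4)*(w^2 - 5*w) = (w - 5)*(w + 4)*(w)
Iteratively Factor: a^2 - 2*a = (a - 2)*(a)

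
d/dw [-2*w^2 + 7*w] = 7 - 4*w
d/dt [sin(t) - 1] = cos(t)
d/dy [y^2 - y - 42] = 2*y - 1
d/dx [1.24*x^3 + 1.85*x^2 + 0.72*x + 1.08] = 3.72*x^2 + 3.7*x + 0.72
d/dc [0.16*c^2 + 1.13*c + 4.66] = 0.32*c + 1.13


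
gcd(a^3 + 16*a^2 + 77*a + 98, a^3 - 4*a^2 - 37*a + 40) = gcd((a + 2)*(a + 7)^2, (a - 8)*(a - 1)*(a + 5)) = 1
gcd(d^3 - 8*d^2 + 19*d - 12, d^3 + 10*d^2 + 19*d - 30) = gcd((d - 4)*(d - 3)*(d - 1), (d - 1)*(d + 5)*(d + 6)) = d - 1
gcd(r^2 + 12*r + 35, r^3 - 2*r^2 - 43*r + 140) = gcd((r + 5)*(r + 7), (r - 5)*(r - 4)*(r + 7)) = r + 7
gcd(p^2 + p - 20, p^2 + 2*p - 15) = p + 5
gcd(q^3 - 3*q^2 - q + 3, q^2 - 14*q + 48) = 1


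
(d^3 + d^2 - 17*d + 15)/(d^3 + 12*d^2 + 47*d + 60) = (d^2 - 4*d + 3)/(d^2 + 7*d + 12)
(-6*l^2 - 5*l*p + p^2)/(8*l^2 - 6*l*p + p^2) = (-6*l^2 - 5*l*p + p^2)/(8*l^2 - 6*l*p + p^2)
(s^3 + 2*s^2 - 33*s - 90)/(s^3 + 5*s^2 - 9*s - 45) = (s - 6)/(s - 3)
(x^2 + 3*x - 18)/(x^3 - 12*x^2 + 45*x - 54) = (x + 6)/(x^2 - 9*x + 18)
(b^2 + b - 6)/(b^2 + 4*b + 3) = (b - 2)/(b + 1)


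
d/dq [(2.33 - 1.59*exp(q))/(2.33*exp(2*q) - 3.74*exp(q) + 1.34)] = (3.7047*exp(2*q) - 10.8578*exp(q) + 6.5836)*exp(q)/(5.4289*exp(4*q) - 17.4284*exp(3*q) + 20.232*exp(2*q) - 10.0232*exp(q) + 1.7956)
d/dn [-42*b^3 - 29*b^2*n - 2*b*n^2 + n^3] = -29*b^2 - 4*b*n + 3*n^2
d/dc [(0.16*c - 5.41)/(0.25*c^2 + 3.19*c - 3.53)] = (-0.04*c^2 + 2.705*c + 16.6931)/(0.0625*c^4 + 1.595*c^3 + 8.4111*c^2 - 22.5214*c + 12.4609)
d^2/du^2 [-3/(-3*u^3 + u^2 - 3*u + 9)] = 6*((1 - 9*u)*(3*u^3 - u^2 + 3*u - 9) + (9*u^2 - 2*u + 3)^2)/(3*u^3 - u^2 + 3*u - 9)^3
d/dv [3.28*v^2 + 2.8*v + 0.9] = 6.56*v + 2.8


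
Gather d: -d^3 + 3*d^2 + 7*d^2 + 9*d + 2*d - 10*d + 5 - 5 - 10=-d^3 + 10*d^2 + d - 10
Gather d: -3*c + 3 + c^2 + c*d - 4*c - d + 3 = c^2 - 7*c + d*(c - 1) + 6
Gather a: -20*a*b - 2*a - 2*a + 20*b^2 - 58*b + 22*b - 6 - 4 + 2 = a*(-20*b - 4) + 20*b^2 - 36*b - 8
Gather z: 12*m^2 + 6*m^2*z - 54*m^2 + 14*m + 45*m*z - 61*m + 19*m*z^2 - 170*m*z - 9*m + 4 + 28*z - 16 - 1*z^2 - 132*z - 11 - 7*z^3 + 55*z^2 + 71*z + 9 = -42*m^2 - 56*m - 7*z^3 + z^2*(19*m + 54) + z*(6*m^2 - 125*m - 33) - 14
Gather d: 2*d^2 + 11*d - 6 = 2*d^2 + 11*d - 6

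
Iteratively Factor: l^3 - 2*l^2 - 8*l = (l + 2)*(l^2 - 4*l) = (l - 4)*(l + 2)*(l)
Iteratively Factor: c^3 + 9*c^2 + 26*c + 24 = (c + 2)*(c^2 + 7*c + 12) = (c + 2)*(c + 4)*(c + 3)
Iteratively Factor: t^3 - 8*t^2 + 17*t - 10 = (t - 2)*(t^2 - 6*t + 5) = (t - 2)*(t - 1)*(t - 5)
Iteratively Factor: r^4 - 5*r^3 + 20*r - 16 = (r + 2)*(r^3 - 7*r^2 + 14*r - 8) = (r - 2)*(r + 2)*(r^2 - 5*r + 4) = (r - 2)*(r - 1)*(r + 2)*(r - 4)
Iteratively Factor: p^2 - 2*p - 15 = (p + 3)*(p - 5)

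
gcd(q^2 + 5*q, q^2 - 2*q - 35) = q + 5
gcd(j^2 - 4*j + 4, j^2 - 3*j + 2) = j - 2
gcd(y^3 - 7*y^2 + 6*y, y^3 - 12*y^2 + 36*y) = y^2 - 6*y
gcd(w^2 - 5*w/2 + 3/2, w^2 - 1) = w - 1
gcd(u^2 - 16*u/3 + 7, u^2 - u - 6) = u - 3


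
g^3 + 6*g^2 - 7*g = g*(g - 1)*(g + 7)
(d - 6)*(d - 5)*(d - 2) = d^3 - 13*d^2 + 52*d - 60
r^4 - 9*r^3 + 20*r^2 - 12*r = r*(r - 6)*(r - 2)*(r - 1)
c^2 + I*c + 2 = (c - I)*(c + 2*I)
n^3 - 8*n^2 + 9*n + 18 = (n - 6)*(n - 3)*(n + 1)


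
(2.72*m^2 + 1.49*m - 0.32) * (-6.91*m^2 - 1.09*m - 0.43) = -18.7952*m^4 - 13.2607*m^3 - 0.5825*m^2 - 0.2919*m + 0.1376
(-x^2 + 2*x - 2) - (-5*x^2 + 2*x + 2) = 4*x^2 - 4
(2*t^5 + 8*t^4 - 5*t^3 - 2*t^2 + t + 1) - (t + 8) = 2*t^5 + 8*t^4 - 5*t^3 - 2*t^2 - 7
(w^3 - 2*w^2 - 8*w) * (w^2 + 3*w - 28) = w^5 + w^4 - 42*w^3 + 32*w^2 + 224*w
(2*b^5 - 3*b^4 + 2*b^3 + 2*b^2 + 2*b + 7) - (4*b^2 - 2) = 2*b^5 - 3*b^4 + 2*b^3 - 2*b^2 + 2*b + 9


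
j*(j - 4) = j^2 - 4*j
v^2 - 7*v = v*(v - 7)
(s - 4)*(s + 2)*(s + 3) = s^3 + s^2 - 14*s - 24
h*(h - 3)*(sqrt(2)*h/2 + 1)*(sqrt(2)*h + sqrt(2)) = h^4 - 2*h^3 + sqrt(2)*h^3 - 3*h^2 - 2*sqrt(2)*h^2 - 3*sqrt(2)*h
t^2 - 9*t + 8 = (t - 8)*(t - 1)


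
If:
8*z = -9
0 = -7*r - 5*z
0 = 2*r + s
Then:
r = 45/56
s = -45/28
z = -9/8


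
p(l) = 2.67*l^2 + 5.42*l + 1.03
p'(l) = 5.34*l + 5.42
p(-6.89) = 90.44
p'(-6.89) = -31.37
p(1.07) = 9.89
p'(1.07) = 11.13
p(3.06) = 42.62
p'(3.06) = 21.76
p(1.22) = 11.62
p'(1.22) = 11.93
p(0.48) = 4.25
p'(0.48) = 7.98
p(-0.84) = -1.64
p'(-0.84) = 0.93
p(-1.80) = -0.08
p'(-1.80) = -4.19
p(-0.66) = -1.38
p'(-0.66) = 1.90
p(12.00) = 450.55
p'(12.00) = 69.50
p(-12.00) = 320.47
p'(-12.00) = -58.66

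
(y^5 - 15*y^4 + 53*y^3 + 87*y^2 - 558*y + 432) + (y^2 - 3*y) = y^5 - 15*y^4 + 53*y^3 + 88*y^2 - 561*y + 432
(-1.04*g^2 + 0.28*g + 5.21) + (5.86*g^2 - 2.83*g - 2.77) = 4.82*g^2 - 2.55*g + 2.44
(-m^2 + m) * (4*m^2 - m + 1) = -4*m^4 + 5*m^3 - 2*m^2 + m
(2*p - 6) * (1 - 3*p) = -6*p^2 + 20*p - 6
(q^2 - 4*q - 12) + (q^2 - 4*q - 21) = 2*q^2 - 8*q - 33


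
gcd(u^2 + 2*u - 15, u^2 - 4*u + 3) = u - 3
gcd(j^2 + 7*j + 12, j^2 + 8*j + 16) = j + 4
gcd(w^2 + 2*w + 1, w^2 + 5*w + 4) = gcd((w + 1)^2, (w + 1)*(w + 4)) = w + 1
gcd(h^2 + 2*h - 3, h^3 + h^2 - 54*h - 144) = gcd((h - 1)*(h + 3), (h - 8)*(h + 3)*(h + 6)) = h + 3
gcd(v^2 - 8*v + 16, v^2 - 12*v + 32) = v - 4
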